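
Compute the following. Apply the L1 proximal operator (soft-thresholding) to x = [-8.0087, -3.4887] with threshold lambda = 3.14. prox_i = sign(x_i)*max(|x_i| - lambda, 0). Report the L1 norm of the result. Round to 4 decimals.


Soft-thresholding with lambda = 3.14:
prox(-8.0087) = sign(-8.0087)*max(|-8.0087| - 3.14, 0) = -4.8687
prox(-3.4887) = sign(-3.4887)*max(|-3.4887| - 3.14, 0) = -0.3487
prox(x) = [-4.8687, -0.3487]
||prox(x)||_1 = 4.8687 + 0.3487 = 5.2174


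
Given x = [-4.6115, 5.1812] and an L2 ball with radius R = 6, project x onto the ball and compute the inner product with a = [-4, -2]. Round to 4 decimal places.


Step 1: Compute ||x|| (intermediates to 6 decimals).
||x|| = sqrt((-4.6115)^2 + 5.1812^2) = 6.936192
Step 2: Project.
Since ||x|| > R, scale = R/||x|| = 6/6.936192 = 0.865028, proj(x) = scale * x
proj(x) = [-3.989077, 4.481883]
Step 3: Dot product.
a^T * proj(x) = -4*(-3.989077) - 2*4.481883 = 6.9925


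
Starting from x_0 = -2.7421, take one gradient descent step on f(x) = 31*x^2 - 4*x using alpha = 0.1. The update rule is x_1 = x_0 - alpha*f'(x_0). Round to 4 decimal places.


We compute the gradient at x_0 and apply the update.
f'(x) = 62*x - 4
f'(-2.7421) = 62*-2.7421 - 4 = -174.0102
x_1 = -2.7421 - 0.1*-174.0102 = 14.6589


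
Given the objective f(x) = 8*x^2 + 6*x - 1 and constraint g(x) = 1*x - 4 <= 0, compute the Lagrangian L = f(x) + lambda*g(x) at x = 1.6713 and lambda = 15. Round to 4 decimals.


Step 1: Evaluate f(x).
f(1.6713) = 8*1.6713^2 + 6*1.6713 - 1 = 31.3737
Step 2: Evaluate g(x).
g(1.6713) = 1*1.6713 - 4 = -2.3287
Step 3: Compute Lagrangian.
L = 31.3737 + 15*-2.3287 = -3.5568


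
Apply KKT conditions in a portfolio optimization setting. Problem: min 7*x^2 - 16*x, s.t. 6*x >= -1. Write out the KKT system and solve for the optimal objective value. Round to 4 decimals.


Step 1: Try lambda = 0 (constraint inactive).
Stationarity: 2*7*x - 16 = 0
x* = 16/(2*7) = 8/7 = 1.1429 (rounded; the exact value 8/7 is used below)
Check constraint: 6*1.1429 = 6.8574 >= -1 -- satisfied.
Step 2: Compute optimal value.
f(x*) = 7*(8/7)^2 - 16*(8/7) = -9.1429


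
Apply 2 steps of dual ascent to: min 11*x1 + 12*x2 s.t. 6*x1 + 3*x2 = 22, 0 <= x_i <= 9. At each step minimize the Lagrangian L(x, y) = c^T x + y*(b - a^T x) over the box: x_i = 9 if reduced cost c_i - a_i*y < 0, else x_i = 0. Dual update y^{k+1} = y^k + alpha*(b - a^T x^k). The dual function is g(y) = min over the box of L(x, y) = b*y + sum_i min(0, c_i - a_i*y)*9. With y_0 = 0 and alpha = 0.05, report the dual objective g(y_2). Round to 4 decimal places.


Dual ascent for LP: min 11*x1 + 12*x2, 6*x1 + 3*x2 = 22, 0 <= x_i <= 9
Step 1: y^k = 0.0, reduced costs: (11.0, 12.0)
  x^k = (0.0, 0.0), subgradient = b - a^T x = 22.0
  y^{k+1} = 0.0 + 0.05*22.0 = 1.1
Step 2: y^k = 1.1, reduced costs: (4.4, 8.7)
  x^k = (0.0, 0.0), subgradient = b - a^T x = 22.0
  y^{k+1} = 1.1 + 0.05*22.0 = 2.2
Dual objective at y_2 = 2.2: reduced costs (-2.2, 5.4), box minimizer x = (9.0, 0.0)
g(y_2) = b*y + (c1 - a1*y)*x1 + (c2 - a2*y)*x2 = 22*2.2 + (-2.2)*9.0 + 5.4*0.0 = 48.4 - 19.8 + 0.0 = 28.6


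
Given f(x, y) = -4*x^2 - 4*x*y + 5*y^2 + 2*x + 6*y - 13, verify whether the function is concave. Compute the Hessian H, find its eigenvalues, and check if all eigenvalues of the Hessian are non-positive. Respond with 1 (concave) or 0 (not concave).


The Hessian of f(x,y) = -4*x^2 - 4*x*y + 5*y^2 + 2*x + 6*y - 13 is:
H = [[-8, -4], [-4, 10]]
Trace = -8 + 10 = 2
Determinant = -8*10 - (-4)^2 = -96
Discriminant = (2)^2 - 4*-96 = 388.0
Eigenvalues: lambda_1 = -8.8489, lambda_2 = 10.8489
The function is not concave.

0


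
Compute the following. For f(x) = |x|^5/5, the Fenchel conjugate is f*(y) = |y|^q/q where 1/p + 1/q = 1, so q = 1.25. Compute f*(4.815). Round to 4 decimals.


The conjugate exponent q satisfies 1/p + 1/q = 1.
p = 5, so q = 5/(5 - 1) = 1.25
|y|^q = 4.815^1.25 = 7.1326
f*(4.815) = 7.1326 / 1.25 = 5.706


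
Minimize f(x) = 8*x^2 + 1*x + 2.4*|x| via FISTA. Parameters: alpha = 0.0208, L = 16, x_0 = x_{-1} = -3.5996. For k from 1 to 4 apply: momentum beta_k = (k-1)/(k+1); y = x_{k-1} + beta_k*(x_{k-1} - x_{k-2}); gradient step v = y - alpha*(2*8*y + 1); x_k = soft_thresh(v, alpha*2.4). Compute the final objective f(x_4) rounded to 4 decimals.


FISTA on f(x) = 8*x^2 + 1*x + 2.4*|x|
L = 16, alpha = 0.0208
Iteration 1: beta = 0.0, y = -3.5996 + 0.0*(-3.5996 + 3.5996) = -3.5996
  grad(y) = -56.5936, v = y - alpha*grad = -2.4225
  prox(v) = soft_thresh(-2.4225, 0.0499) = -2.3725
Iteration 2: beta = 0.3333, y = -2.3725 + 0.3333*(-2.3725 + 3.5996) = -1.9635
  grad(y) = -30.4162, v = y - alpha*grad = -1.3309
  prox(v) = soft_thresh(-1.3309, 0.0499) = -1.2809
Iteration 3: beta = 0.5, y = -1.2809 + 0.5*(-1.2809 + 2.3725) = -0.7351
  grad(y) = -10.7622, v = y - alpha*grad = -0.5113
  prox(v) = soft_thresh(-0.5113, 0.0499) = -0.4614
Iteration 4: beta = 0.6, y = -0.4614 + 0.6*(-0.4614 + 1.2809) = 0.0304
  grad(y) = 1.4861, v = y - alpha*grad = -0.0005
  prox(v) = soft_thresh(-0.0005, 0.0499) = 0.0
f(x_4) = 8*0.0^2 + 1*0.0 + 2.4*|0.0| = 0.0


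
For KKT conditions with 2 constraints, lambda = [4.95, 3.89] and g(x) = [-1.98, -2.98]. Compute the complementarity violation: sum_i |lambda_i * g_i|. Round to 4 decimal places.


KKT complementary slackness check:
lambda_1 * g_1 = 4.95 * -1.98 = -9.801
lambda_2 * g_2 = 3.89 * -2.98 = -11.5922
Total violation = 9.801 + 11.5922 = 21.3932


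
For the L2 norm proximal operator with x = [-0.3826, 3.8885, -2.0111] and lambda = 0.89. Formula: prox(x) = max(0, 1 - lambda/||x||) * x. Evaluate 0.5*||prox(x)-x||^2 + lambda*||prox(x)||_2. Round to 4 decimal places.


Step 1: Compute ||x||.
||x|| = 4.3945
Step 2: Compute scaling factor.
scale = max(0, 1 - 0.89/4.3945) = 0.7975
Step 3: prox(x) = [-0.3051, 3.101, -1.6038]
||prox(x)|| = 3.5045
Step 4: Proximal objective.
0.5*||prox-x||^2 = 0.3961
lambda*||prox|| = 3.119
Total = 3.515


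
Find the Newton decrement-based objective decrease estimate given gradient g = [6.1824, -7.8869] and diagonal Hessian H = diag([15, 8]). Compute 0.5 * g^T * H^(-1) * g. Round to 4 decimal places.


Step 1: H is diagonal, so H^(-1) * g = [0.4122, -0.9859].
Step 2: g^T H^(-1) g = sum_i g_i^2 / H_ii
  = (6.1824)^2/15 + (-7.8869)^2/8
  = 2.5481 + 7.7754 = 10.3235
Step 3: Objective decrease = 0.5 * g^T H^(-1) g = 5.1618


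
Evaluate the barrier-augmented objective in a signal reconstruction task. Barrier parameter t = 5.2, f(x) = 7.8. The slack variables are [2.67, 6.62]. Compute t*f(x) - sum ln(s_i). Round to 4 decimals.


Step 1: Compute log-barrier.
ln values: [0.9821, 1.8901]
phi = -(0.9821 + 1.8901) = -2.8722
Step 2: Compute augmented objective.
t*f(x) = 5.2*7.8 = 40.56
Total = 40.56 - 2.8722 = 37.6878


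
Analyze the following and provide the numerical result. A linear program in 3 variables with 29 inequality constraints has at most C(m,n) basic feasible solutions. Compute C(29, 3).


Each vertex corresponds to some choice of n active constraints out of m, so the number of vertices is at most C(m, n) = m! / (n!(m-n)!).
m = 29, n = 3
Numerator: 29 * 28 * 27
Denominator: 3! = 6
C(29, 3) = 3654


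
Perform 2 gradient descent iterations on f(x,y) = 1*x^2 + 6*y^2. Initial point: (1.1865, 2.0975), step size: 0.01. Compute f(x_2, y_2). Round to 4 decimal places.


Gradient descent on f(x,y) = 1*x^2 + 6*y^2.
Starting point: (1.1865, 2.0975), alpha = 0.01
Step 1: grad_x = 2*1*1.1865 = 2.373, grad_y = 2*6*2.0975 = 25.17
  x_1 = 1.1865 - 0.01*2.373 = 1.1628
  y_1 = 2.0975 - 0.01*25.17 = 1.8458
Step 2: grad_x = 2*1*1.1628 = 2.3255, grad_y = 2*6*1.8458 = 22.1496
  x_2 = 1.1628 - 0.01*2.3255 = 1.1395
  y_2 = 1.8458 - 0.01*22.1496 = 1.6243
f(1.1395, 1.6243) = 1*1.1395^2 + 6*1.6243^2 = 17.1287


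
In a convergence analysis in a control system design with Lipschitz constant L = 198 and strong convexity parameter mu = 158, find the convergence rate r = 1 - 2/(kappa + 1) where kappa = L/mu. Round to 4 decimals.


Step 1: Compute the condition number.
kappa = L/mu = 198/158 = 1.2532
Step 2: Compute the convergence rate.
r = 1 - 2/(kappa + 1) = 1 - 2*mu/(L + mu) = (L - mu)/(L + mu) = 40/356 = 0.1124


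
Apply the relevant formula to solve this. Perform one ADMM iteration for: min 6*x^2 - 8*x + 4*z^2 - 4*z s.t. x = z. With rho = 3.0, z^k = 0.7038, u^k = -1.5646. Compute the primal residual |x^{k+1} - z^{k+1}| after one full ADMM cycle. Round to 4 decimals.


ADMM iteration with rho = 3.0, z^k = 0.7038, u^k = -1.5646
Step 1: x-update.
Minimize 6*x^2 - 8*x + (3.0/2)*(x - 0.7038 - 1.5646)^2
FOC: (2*6 + 3.0)*x = 8 + 3.0*(0.7038 + 1.5646)
x^{k+1} = 0.987
Step 2: z-update.
Minimize 4*z^2 - 4*z + (3.0/2)*(0.987 - z - 1.5646)^2
FOC: (2*4 + 3.0)*z = 4 + 3.0*(0.987 - 1.5646)
z^{k+1} = 0.2061
Step 3: u-update.
u^{k+1} = -1.5646 + 0.987 - 0.2061 = -0.7837
Step 4: Primal residual = |0.987 - 0.2061| = 0.7809


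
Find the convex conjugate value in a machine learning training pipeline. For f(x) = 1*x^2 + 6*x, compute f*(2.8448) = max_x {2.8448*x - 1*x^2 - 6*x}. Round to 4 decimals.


f*(y) = sup_x {y*x - a*x^2 - b*x} = sup_x {(y-b)*x - a*x^2}
FOC: (y - b) - 2a*x = 0 => x* = (y - b)/(2a)
x* = (2.8448 - 6)/(2*1) = -1.5776
f*(2.8448) = (y-b)^2/(4a) = (2.8448 - 6)^2/(4*1)
= 9.9553/4 = 2.4888


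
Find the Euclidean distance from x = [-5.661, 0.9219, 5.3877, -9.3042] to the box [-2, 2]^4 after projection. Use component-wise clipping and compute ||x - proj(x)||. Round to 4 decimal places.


Project each component onto [-2, 2].
clip(-5.661) = -2.0, clip(0.9219) = 0.9219, clip(5.3877) = 2.0, clip(-9.3042) = -2.0
Projection = [-2.0, 0.9219, 2.0, -2.0]
Squared diffs: [13.4029, 0.0, 11.4765, 53.3513]
Distance = sqrt(78.2307) = 8.8448


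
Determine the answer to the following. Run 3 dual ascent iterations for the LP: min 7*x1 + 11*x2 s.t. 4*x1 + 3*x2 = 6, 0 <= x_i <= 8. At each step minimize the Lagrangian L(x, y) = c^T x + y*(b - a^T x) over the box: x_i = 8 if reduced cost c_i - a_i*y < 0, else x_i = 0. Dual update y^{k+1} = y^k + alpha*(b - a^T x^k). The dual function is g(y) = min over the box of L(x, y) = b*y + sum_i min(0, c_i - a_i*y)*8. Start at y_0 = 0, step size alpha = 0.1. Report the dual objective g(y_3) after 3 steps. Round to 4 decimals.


Dual ascent for LP: min 7*x1 + 11*x2, 4*x1 + 3*x2 = 6, 0 <= x_i <= 8
Step 1: y^k = 0.0, reduced costs: (7.0, 11.0)
  x^k = (0.0, 0.0), subgradient = b - a^T x = 6.0
  y^{k+1} = 0.0 + 0.1*6.0 = 0.6
Step 2: y^k = 0.6, reduced costs: (4.6, 9.2)
  x^k = (0.0, 0.0), subgradient = b - a^T x = 6.0
  y^{k+1} = 0.6 + 0.1*6.0 = 1.2
Step 3: y^k = 1.2, reduced costs: (2.2, 7.4)
  x^k = (0.0, 0.0), subgradient = b - a^T x = 6.0
  y^{k+1} = 1.2 + 0.1*6.0 = 1.8
Dual objective at y_3 = 1.8: reduced costs (-0.2, 5.6), box minimizer x = (8.0, 0.0)
g(y_3) = b*y + (c1 - a1*y)*x1 + (c2 - a2*y)*x2 = 6*1.8 + (-0.2)*8.0 + 5.6*0.0 = 10.8 - 1.6 + 0.0 = 9.2


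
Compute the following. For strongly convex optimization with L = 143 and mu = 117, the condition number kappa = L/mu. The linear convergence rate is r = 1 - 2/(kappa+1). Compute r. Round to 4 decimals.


Step 1: Compute the condition number.
kappa = L/mu = 143/117 = 1.2222
Step 2: Compute the convergence rate.
r = 1 - 2/(kappa + 1) = 1 - 2*mu/(L + mu) = (L - mu)/(L + mu) = 26/260 = 0.1


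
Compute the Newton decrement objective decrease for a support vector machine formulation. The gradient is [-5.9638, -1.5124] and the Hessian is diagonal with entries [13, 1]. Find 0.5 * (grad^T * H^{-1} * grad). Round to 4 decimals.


Step 1: H is diagonal, so H^(-1) * g = [-0.4588, -1.5124].
Step 2: g^T H^(-1) g = sum_i g_i^2 / H_ii
  = (-5.9638)^2/13 + (-1.5124)^2/1
  = 2.7359 + 2.2874 = 5.0233
Step 3: Objective decrease = 0.5 * g^T H^(-1) g = 2.5116


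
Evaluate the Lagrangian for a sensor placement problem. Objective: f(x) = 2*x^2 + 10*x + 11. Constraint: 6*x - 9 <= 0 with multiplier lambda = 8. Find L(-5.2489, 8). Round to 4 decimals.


Step 1: Evaluate f(x).
f(-5.2489) = 2*(-5.2489)^2 + 10*(-5.2489) + 11 = 13.6129
Step 2: Evaluate g(x).
g(-5.2489) = 6*-5.2489 - 9 = -40.4934
Step 3: Compute Lagrangian.
L = 13.6129 + 8*-40.4934 = -310.3343


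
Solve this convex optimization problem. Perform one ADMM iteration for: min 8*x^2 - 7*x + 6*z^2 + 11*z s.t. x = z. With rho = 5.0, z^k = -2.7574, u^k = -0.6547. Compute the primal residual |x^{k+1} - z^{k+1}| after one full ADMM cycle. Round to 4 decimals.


ADMM iteration with rho = 5.0, z^k = -2.7574, u^k = -0.6547
Step 1: x-update.
Minimize 8*x^2 - 7*x + (5.0/2)*(x + 2.7574 - 0.6547)^2
FOC: (2*8 + 5.0)*x = 7 + 5.0*(-2.7574 + 0.6547)
x^{k+1} = -0.1673
Step 2: z-update.
Minimize 6*z^2 + 11*z + (5.0/2)*(-0.1673 - z - 0.6547)^2
FOC: (2*6 + 5.0)*z = -11 + 5.0*(-0.1673 - 0.6547)
z^{k+1} = -0.8888
Step 3: u-update.
u^{k+1} = -0.6547 - 0.1673 + 0.8888 = 0.0668
Step 4: Primal residual = |-0.1673 + 0.8888| = 0.7215


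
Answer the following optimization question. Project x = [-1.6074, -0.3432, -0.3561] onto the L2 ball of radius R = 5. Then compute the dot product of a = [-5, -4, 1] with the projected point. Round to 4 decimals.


Step 1: Compute ||x|| (intermediates to 6 decimals).
||x|| = sqrt((-1.6074)^2 + (-0.3432)^2 + (-0.3561)^2) = 1.681763
Step 2: Project.
Since ||x|| <= R, proj = x (no scaling needed).
proj(x) = [-1.6074, -0.3432, -0.3561]
Step 3: Dot product.
a^T * proj(x) = -5*(-1.6074) - 4*(-0.3432) + 1*(-0.3561) = 9.0537


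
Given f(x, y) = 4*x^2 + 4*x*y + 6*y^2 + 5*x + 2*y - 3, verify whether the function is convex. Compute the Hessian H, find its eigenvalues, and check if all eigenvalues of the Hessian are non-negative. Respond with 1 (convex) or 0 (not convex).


The Hessian of f(x,y) = 4*x^2 + 4*x*y + 6*y^2 + 5*x + 2*y - 3 is:
H = [[8, 4], [4, 12]]
Trace = 8 + 12 = 20
Determinant = 8*12 - (4)^2 = 80
Discriminant = (20)^2 - 4*80 = 80.0
Eigenvalues: lambda_1 = 5.5279, lambda_2 = 14.4721
The function is convex.

1


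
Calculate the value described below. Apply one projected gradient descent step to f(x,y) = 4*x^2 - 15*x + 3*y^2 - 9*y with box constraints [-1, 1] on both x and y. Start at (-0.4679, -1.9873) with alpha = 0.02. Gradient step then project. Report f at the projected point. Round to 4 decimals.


Step 1: Compute gradient at (-0.4679, -1.9873).
grad_x = 2*4*-0.4679 - 15 = -18.7432
grad_y = 2*3*-1.9873 - 9 = -20.9238
Step 2: Gradient step.
x_raw = -0.4679 - 0.02*-18.7432 = -0.093
y_raw = -1.9873 - 0.02*-20.9238 = -1.5688
Step 3: Project onto [-1, 1].
x_proj = clip(-0.093) = -0.093
y_proj = clip(-1.5688) = -1.0
Step 4: Evaluate f.
f(-0.093, -1.0) = 13.4302


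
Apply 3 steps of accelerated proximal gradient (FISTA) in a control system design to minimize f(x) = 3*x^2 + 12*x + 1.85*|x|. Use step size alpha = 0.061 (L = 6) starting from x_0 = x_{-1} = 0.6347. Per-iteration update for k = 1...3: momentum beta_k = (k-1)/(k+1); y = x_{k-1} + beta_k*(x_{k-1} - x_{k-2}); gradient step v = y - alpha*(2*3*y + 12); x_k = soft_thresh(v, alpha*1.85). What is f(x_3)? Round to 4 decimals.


FISTA on f(x) = 3*x^2 + 12*x + 1.85*|x|
L = 6, alpha = 0.061
Iteration 1: beta = 0.0, y = 0.6347 + 0.0*(0.6347 - 0.6347) = 0.6347
  grad(y) = 15.8082, v = y - alpha*grad = -0.3296
  prox(v) = soft_thresh(-0.3296, 0.1129) = -0.2168
Iteration 2: beta = 0.3333, y = -0.2168 + 0.3333*(-0.2168 - 0.6347) = -0.5006
  grad(y) = 8.9966, v = y - alpha*grad = -1.0494
  prox(v) = soft_thresh(-1.0494, 0.1129) = -0.9365
Iteration 3: beta = 0.5, y = -0.9365 + 0.5*(-0.9365 + 0.2168) = -1.2964
  grad(y) = 4.2217, v = y - alpha*grad = -1.5539
  prox(v) = soft_thresh(-1.5539, 0.1129) = -1.4411
f(x_3) = 3*(-1.4411)^2 + 12*(-1.4411) + 1.85*|-1.4411| = -8.3968


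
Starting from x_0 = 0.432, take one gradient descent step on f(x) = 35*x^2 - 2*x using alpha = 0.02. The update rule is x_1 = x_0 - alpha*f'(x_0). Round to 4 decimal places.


We compute the gradient at x_0 and apply the update.
f'(x) = 70*x - 2
f'(0.432) = 70*0.432 - 2 = 28.24
x_1 = 0.432 - 0.02*28.24 = -0.1328


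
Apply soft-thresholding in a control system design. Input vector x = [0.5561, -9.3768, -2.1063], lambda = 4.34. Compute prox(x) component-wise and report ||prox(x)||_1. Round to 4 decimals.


Soft-thresholding with lambda = 4.34:
prox(0.5561) = sign(0.5561)*max(|0.5561| - 4.34, 0) = 0.0
prox(-9.3768) = sign(-9.3768)*max(|-9.3768| - 4.34, 0) = -5.0368
prox(-2.1063) = sign(-2.1063)*max(|-2.1063| - 4.34, 0) = 0.0
prox(x) = [0.0, -5.0368, 0.0]
||prox(x)||_1 = 0.0 + 5.0368 + 0.0 = 5.0368


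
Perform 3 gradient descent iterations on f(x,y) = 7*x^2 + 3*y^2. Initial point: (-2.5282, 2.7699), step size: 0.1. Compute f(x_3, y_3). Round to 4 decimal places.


Gradient descent on f(x,y) = 7*x^2 + 3*y^2.
Starting point: (-2.5282, 2.7699), alpha = 0.1
Step 1: grad_x = 2*7*-2.5282 = -35.3948, grad_y = 2*3*2.7699 = 16.6194
  x_1 = -2.5282 - 0.1*-35.3948 = 1.0113
  y_1 = 2.7699 - 0.1*16.6194 = 1.108
Step 2: grad_x = 2*7*1.0113 = 14.1579, grad_y = 2*3*1.108 = 6.6478
  x_2 = 1.0113 - 0.1*14.1579 = -0.4045
  y_2 = 1.108 - 0.1*6.6478 = 0.4432
Step 3: grad_x = 2*7*-0.4045 = -5.6632, grad_y = 2*3*0.4432 = 2.6591
  x_3 = -0.4045 - 0.1*-5.6632 = 0.1618
  y_3 = 0.4432 - 0.1*2.6591 = 0.1773
f(0.1618, 0.1773) = 7*0.1618^2 + 3*0.1773^2 = 0.2775


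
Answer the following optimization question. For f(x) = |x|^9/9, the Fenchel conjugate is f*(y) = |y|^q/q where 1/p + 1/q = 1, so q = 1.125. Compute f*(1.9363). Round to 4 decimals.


The conjugate exponent q satisfies 1/p + 1/q = 1.
p = 9, so q = 9/(9 - 1) = 1.125
|y|^q = 1.9363^1.125 = 2.103
f*(1.9363) = 2.103 / 1.125 = 1.8694


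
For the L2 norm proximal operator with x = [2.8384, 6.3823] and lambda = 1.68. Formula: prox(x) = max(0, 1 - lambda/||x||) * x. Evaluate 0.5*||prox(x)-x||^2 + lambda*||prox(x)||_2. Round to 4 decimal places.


Step 1: Compute ||x||.
||x|| = 6.985
Step 2: Compute scaling factor.
scale = max(0, 1 - 1.68/6.985) = 0.7595
Step 3: prox(x) = [2.1557, 4.8473]
||prox(x)|| = 5.305
Step 4: Proximal objective.
0.5*||prox-x||^2 = 1.4112
lambda*||prox|| = 8.9124
Total = 10.3236


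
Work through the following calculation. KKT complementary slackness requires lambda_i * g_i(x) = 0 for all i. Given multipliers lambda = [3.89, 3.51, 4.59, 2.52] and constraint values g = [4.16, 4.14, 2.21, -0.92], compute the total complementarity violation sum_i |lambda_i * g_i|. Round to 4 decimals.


KKT complementary slackness check:
lambda_1 * g_1 = 3.89 * 4.16 = 16.1824
lambda_2 * g_2 = 3.51 * 4.14 = 14.5314
lambda_3 * g_3 = 4.59 * 2.21 = 10.1439
lambda_4 * g_4 = 2.52 * -0.92 = -2.3184
Total violation = 16.1824 + 14.5314 + 10.1439 + 2.3184 = 43.1761


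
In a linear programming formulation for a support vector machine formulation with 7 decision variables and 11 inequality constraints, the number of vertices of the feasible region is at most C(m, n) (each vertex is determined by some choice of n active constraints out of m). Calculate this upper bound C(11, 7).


Each vertex corresponds to some choice of n active constraints out of m, so the number of vertices is at most C(m, n) = m! / (n!(m-n)!).
m = 11, n = 7
Numerator: 11 * 10 * 9 * 8 * 7 * 6 * 5
Denominator: 7! = 5040
C(11, 7) = 330


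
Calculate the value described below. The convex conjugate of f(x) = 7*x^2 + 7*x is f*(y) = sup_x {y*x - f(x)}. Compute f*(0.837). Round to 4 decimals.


f*(y) = sup_x {y*x - a*x^2 - b*x} = sup_x {(y-b)*x - a*x^2}
FOC: (y - b) - 2a*x = 0 => x* = (y - b)/(2a)
x* = (0.837 - 7)/(2*7) = -0.4402
f*(0.837) = (y-b)^2/(4a) = (0.837 - 7)^2/(4*7)
= 37.9826/28 = 1.3565


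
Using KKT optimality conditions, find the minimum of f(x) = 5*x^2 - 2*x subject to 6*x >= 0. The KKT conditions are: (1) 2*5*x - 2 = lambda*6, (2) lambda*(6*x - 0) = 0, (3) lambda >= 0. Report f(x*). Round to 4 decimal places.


Step 1: Try lambda = 0 (constraint inactive).
Stationarity: 2*5*x - 2 = 0
x* = 2/(2*5) = 0.2
Check constraint: 6*0.2 = 1.2 >= 0 -- satisfied.
Step 2: Compute optimal value.
f(x*) = 5*0.2^2 - 2*0.2 = -0.2


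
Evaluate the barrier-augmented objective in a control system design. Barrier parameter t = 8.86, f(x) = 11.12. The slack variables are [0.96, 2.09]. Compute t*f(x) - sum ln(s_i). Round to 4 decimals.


Step 1: Compute log-barrier.
ln values: [-0.0408, 0.7372]
phi = -(-0.0408 + 0.7372) = -0.6963
Step 2: Compute augmented objective.
t*f(x) = 8.86*11.12 = 98.5232
Total = 98.5232 - 0.6963 = 97.8269


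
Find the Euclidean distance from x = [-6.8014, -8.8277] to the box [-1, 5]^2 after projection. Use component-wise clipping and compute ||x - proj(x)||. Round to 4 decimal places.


Project each component onto [-1, 5].
clip(-6.8014) = -1.0, clip(-8.8277) = -1.0
Projection = [-1.0, -1.0]
Squared diffs: [33.6562, 61.2729]
Distance = sqrt(94.9291) = 9.7432


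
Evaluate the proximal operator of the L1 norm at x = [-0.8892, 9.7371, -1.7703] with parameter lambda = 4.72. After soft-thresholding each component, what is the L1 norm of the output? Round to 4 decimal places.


Soft-thresholding with lambda = 4.72:
prox(-0.8892) = sign(-0.8892)*max(|-0.8892| - 4.72, 0) = 0.0
prox(9.7371) = sign(9.7371)*max(|9.7371| - 4.72, 0) = 5.0171
prox(-1.7703) = sign(-1.7703)*max(|-1.7703| - 4.72, 0) = 0.0
prox(x) = [0.0, 5.0171, 0.0]
||prox(x)||_1 = 0.0 + 5.0171 + 0.0 = 5.0171


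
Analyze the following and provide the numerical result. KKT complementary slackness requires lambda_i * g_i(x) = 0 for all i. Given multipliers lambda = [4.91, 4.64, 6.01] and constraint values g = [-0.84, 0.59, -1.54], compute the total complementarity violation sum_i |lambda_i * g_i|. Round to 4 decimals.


KKT complementary slackness check:
lambda_1 * g_1 = 4.91 * -0.84 = -4.1244
lambda_2 * g_2 = 4.64 * 0.59 = 2.7376
lambda_3 * g_3 = 6.01 * -1.54 = -9.2554
Total violation = 4.1244 + 2.7376 + 9.2554 = 16.1174


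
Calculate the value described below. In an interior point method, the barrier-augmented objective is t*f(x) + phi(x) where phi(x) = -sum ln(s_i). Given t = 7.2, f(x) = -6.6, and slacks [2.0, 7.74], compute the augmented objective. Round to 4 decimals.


Step 1: Compute log-barrier.
ln values: [0.6931, 2.0464]
phi = -(0.6931 + 2.0464) = -2.7395
Step 2: Compute augmented objective.
t*f(x) = 7.2*-6.6 = -47.52
Total = -47.52 - 2.7395 = -50.2595


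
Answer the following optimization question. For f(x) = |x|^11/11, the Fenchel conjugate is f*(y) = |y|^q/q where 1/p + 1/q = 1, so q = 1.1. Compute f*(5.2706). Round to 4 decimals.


The conjugate exponent q satisfies 1/p + 1/q = 1.
p = 11, so q = 11/(11 - 1) = 1.1
|y|^q = 5.2706^1.1 = 6.2237
f*(5.2706) = 6.2237 / 1.1 = 5.6579


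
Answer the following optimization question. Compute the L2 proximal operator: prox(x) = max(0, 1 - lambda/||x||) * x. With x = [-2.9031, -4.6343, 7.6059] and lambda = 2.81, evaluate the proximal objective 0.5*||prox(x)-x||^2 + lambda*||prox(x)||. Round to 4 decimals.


Step 1: Compute ||x||.
||x|| = 9.3677
Step 2: Compute scaling factor.
scale = max(0, 1 - 2.81/9.3677) = 0.7
Step 3: prox(x) = [-2.0323, -3.2442, 5.3244]
||prox(x)|| = 6.5577
Step 4: Proximal objective.
0.5*||prox-x||^2 = 3.9481
lambda*||prox|| = 18.4271
Total = 22.3753


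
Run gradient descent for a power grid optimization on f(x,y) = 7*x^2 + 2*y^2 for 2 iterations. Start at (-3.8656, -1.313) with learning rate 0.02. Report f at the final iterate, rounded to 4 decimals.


Gradient descent on f(x,y) = 7*x^2 + 2*y^2.
Starting point: (-3.8656, -1.313), alpha = 0.02
Step 1: grad_x = 2*7*-3.8656 = -54.1184, grad_y = 2*2*-1.313 = -5.252
  x_1 = -3.8656 - 0.02*-54.1184 = -2.7832
  y_1 = -1.313 - 0.02*-5.252 = -1.208
Step 2: grad_x = 2*7*-2.7832 = -38.9652, grad_y = 2*2*-1.208 = -4.8318
  x_2 = -2.7832 - 0.02*-38.9652 = -2.0039
  y_2 = -1.208 - 0.02*-4.8318 = -1.1113
f(-2.0039, -1.1113) = 7*(-2.0039)^2 + 2*(-1.1113)^2 = 30.5801


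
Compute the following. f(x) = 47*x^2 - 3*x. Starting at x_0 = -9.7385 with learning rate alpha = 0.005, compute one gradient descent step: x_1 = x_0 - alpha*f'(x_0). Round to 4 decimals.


We compute the gradient at x_0 and apply the update.
f'(x) = 94*x - 3
f'(-9.7385) = 94*-9.7385 - 3 = -918.419
x_1 = -9.7385 - 0.005*-918.419 = -5.1464


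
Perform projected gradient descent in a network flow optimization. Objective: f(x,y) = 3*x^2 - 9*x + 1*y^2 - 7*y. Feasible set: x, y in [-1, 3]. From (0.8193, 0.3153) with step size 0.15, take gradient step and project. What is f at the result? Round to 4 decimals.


Step 1: Compute gradient at (0.8193, 0.3153).
grad_x = 2*3*0.8193 - 9 = -4.0842
grad_y = 2*1*0.3153 - 7 = -6.3694
Step 2: Gradient step.
x_raw = 0.8193 - 0.15*-4.0842 = 1.4319
y_raw = 0.3153 - 0.15*-6.3694 = 1.2707
Step 3: Project onto [-1, 3].
x_proj = clip(1.4319) = 1.4319
y_proj = clip(1.2707) = 1.2707
Step 4: Evaluate f.
f(1.4319, 1.2707) = -14.0164


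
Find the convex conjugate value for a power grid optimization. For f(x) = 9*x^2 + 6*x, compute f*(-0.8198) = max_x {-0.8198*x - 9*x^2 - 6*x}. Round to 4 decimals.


f*(y) = sup_x {y*x - a*x^2 - b*x} = sup_x {(y-b)*x - a*x^2}
FOC: (y - b) - 2a*x = 0 => x* = (y - b)/(2a)
x* = (-0.8198 - 6)/(2*9) = -0.3789
f*(-0.8198) = (y-b)^2/(4a) = (-0.8198 - 6)^2/(4*9)
= 46.5097/36 = 1.2919


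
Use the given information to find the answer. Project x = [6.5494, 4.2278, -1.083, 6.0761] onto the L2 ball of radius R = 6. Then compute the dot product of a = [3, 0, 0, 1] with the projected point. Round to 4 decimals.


Step 1: Compute ||x|| (intermediates to 6 decimals).
||x|| = sqrt(6.5494^2 + 4.2278^2 + (-1.083)^2 + 6.0761^2) = 9.942878
Step 2: Project.
Since ||x|| > R, scale = R/||x|| = 6/9.942878 = 0.603447, proj(x) = scale * x
proj(x) = [3.952216, 2.551253, -0.653533, 3.666604]
Step 3: Dot product.
a^T * proj(x) = 3*3.952216 + 0*2.551253 + 0*(-0.653533) + 1*3.666604 = 15.5233


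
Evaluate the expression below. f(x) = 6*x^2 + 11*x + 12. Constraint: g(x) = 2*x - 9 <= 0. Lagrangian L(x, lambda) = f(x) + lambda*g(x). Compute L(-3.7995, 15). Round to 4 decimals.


Step 1: Evaluate f(x).
f(-3.7995) = 6*(-3.7995)^2 + 11*(-3.7995) + 12 = 56.8227
Step 2: Evaluate g(x).
g(-3.7995) = 2*-3.7995 - 9 = -16.599
Step 3: Compute Lagrangian.
L = 56.8227 + 15*-16.599 = -192.1623


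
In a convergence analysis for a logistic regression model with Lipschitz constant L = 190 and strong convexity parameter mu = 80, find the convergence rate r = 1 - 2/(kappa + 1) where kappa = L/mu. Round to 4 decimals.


Step 1: Compute the condition number.
kappa = L/mu = 190/80 = 2.375
Step 2: Compute the convergence rate.
r = 1 - 2/(kappa + 1) = 1 - 2*mu/(L + mu) = (L - mu)/(L + mu) = 110/270 = 0.4074


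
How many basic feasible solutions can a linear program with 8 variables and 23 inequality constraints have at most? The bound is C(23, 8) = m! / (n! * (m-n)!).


Each vertex corresponds to some choice of n active constraints out of m, so the number of vertices is at most C(m, n) = m! / (n!(m-n)!).
m = 23, n = 8
Numerator: 23 * 22 * 21 * 20 * 19 * 18 * 17 * 16
Denominator: 8! = 40320
C(23, 8) = 490314


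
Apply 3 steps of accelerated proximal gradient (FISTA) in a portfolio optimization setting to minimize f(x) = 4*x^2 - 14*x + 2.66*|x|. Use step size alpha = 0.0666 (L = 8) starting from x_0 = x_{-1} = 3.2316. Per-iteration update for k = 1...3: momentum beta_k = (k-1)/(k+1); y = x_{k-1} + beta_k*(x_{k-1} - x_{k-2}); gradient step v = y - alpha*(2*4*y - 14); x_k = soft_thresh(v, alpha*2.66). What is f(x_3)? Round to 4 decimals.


FISTA on f(x) = 4*x^2 - 14*x + 2.66*|x|
L = 8, alpha = 0.0666
Iteration 1: beta = 0.0, y = 3.2316 + 0.0*(3.2316 - 3.2316) = 3.2316
  grad(y) = 11.8528, v = y - alpha*grad = 2.4422
  prox(v) = soft_thresh(2.4422, 0.1772) = 2.265
Iteration 2: beta = 0.3333, y = 2.265 + 0.3333*(2.265 - 3.2316) = 1.9429
  grad(y) = 1.5429, v = y - alpha*grad = 1.8401
  prox(v) = soft_thresh(1.8401, 0.1772) = 1.6629
Iteration 3: beta = 0.5, y = 1.6629 + 0.5*(1.6629 - 2.265) = 1.3619
  grad(y) = -3.1048, v = y - alpha*grad = 1.5687
  prox(v) = soft_thresh(1.5687, 0.1772) = 1.3915
f(x_3) = 4*1.3915^2 - 14*1.3915 + 2.66*|1.3915| = -8.0345


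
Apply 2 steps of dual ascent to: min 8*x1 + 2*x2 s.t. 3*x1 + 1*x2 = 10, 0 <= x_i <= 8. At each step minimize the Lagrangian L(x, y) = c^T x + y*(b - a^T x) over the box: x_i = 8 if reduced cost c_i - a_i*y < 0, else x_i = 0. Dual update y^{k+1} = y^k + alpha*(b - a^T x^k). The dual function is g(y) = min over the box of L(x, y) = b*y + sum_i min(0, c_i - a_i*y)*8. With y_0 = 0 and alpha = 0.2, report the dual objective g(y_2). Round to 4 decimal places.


Dual ascent for LP: min 8*x1 + 2*x2, 3*x1 + 1*x2 = 10, 0 <= x_i <= 8
Step 1: y^k = 0.0, reduced costs: (8.0, 2.0)
  x^k = (0.0, 0.0), subgradient = b - a^T x = 10.0
  y^{k+1} = 0.0 + 0.2*10.0 = 2.0
Step 2: y^k = 2.0, reduced costs: (2.0, 0.0)
  x^k = (0.0, 0.0), subgradient = b - a^T x = 10.0
  y^{k+1} = 2.0 + 0.2*10.0 = 4.0
Dual objective at y_2 = 4.0: reduced costs (-4.0, -2.0), box minimizer x = (8.0, 8.0)
g(y_2) = b*y + (c1 - a1*y)*x1 + (c2 - a2*y)*x2 = 10*4.0 + (-4.0)*8.0 + (-2.0)*8.0 = 40.0 - 32.0 - 16.0 = -8.0


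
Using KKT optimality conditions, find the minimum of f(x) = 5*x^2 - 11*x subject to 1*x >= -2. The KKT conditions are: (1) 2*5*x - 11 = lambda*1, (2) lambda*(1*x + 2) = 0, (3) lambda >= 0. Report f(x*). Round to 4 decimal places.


Step 1: Try lambda = 0 (constraint inactive).
Stationarity: 2*5*x - 11 = 0
x* = 11/(2*5) = 1.1
Check constraint: 1*1.1 = 1.1 >= -2 -- satisfied.
Step 2: Compute optimal value.
f(x*) = 5*1.1^2 - 11*1.1 = -6.05


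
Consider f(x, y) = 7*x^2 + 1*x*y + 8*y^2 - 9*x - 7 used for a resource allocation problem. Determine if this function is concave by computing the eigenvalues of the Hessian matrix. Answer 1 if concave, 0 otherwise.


The Hessian of f(x,y) = 7*x^2 + 1*x*y + 8*y^2 - 9*x - 7 is:
H = [[14, 1], [1, 16]]
Trace = 14 + 16 = 30
Determinant = 14*16 - (1)^2 = 223
Discriminant = (30)^2 - 4*223 = 8.0
Eigenvalues: lambda_1 = 13.5858, lambda_2 = 16.4142
The function is not concave.

0


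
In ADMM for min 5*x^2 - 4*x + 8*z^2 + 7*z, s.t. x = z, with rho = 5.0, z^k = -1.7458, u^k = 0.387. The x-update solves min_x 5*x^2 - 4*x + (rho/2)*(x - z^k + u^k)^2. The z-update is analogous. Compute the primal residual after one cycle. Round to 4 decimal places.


ADMM iteration with rho = 5.0, z^k = -1.7458, u^k = 0.387
Step 1: x-update.
Minimize 5*x^2 - 4*x + (5.0/2)*(x + 1.7458 + 0.387)^2
FOC: (2*5 + 5.0)*x = 4 + 5.0*(-1.7458 - 0.387)
x^{k+1} = -0.4443
Step 2: z-update.
Minimize 8*z^2 + 7*z + (5.0/2)*(-0.4443 - z + 0.387)^2
FOC: (2*8 + 5.0)*z = -7 + 5.0*(-0.4443 + 0.387)
z^{k+1} = -0.347
Step 3: u-update.
u^{k+1} = 0.387 - 0.4443 + 0.347 = 0.2897
Step 4: Primal residual = |-0.4443 + 0.347| = 0.0973


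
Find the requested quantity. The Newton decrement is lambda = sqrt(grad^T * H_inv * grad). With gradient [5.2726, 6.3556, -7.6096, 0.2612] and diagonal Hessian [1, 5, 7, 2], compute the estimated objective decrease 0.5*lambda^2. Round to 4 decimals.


Step 1: H is diagonal, so H^(-1) * g = [5.2726, 1.2711, -1.0871, 0.1306].
Step 2: g^T H^(-1) g = sum_i g_i^2 / H_ii
  = (5.2726)^2/1 + (6.3556)^2/5 + (-7.6096)^2/7 + (0.2612)^2/2
  = 27.8003 + 8.0787 + 8.2723 + 0.0341 = 44.1854
Step 3: Objective decrease = 0.5 * g^T H^(-1) g = 22.0927


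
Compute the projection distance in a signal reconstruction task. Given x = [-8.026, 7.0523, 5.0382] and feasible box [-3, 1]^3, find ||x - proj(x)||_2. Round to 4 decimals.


Project each component onto [-3, 1].
clip(-8.026) = -3.0, clip(7.0523) = 1.0, clip(5.0382) = 1.0
Projection = [-3.0, 1.0, 1.0]
Squared diffs: [25.2607, 36.6303, 16.3071]
Distance = sqrt(78.1981) = 8.843


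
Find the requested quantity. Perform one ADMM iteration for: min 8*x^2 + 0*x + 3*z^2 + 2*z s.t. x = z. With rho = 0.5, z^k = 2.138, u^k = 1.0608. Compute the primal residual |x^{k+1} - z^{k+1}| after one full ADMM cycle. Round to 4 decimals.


ADMM iteration with rho = 0.5, z^k = 2.138, u^k = 1.0608
Step 1: x-update.
Minimize 8*x^2 + 0*x + (0.5/2)*(x - 2.138 + 1.0608)^2
FOC: (2*8 + 0.5)*x = 0 + 0.5*(2.138 - 1.0608)
x^{k+1} = 0.0326
Step 2: z-update.
Minimize 3*z^2 + 2*z + (0.5/2)*(0.0326 - z + 1.0608)^2
FOC: (2*3 + 0.5)*z = -2 + 0.5*(0.0326 + 1.0608)
z^{k+1} = -0.2236
Step 3: u-update.
u^{k+1} = 1.0608 + 0.0326 + 0.2236 = 1.317
Step 4: Primal residual = |0.0326 + 0.2236| = 0.2562


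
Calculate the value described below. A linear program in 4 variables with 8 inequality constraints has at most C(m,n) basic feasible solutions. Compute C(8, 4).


Each vertex corresponds to some choice of n active constraints out of m, so the number of vertices is at most C(m, n) = m! / (n!(m-n)!).
m = 8, n = 4
Numerator: 8 * 7 * 6 * 5
Denominator: 4! = 24
C(8, 4) = 70


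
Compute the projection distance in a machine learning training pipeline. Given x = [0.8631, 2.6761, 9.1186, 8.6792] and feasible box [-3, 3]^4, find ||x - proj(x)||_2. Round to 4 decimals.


Project each component onto [-3, 3].
clip(0.8631) = 0.8631, clip(2.6761) = 2.6761, clip(9.1186) = 3.0, clip(8.6792) = 3.0
Projection = [0.8631, 2.6761, 3.0, 3.0]
Squared diffs: [0.0, 0.0, 37.4373, 32.2533]
Distance = sqrt(69.6906) = 8.3481


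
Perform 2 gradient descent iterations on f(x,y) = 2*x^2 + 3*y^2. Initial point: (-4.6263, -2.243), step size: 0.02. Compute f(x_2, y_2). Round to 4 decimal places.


Gradient descent on f(x,y) = 2*x^2 + 3*y^2.
Starting point: (-4.6263, -2.243), alpha = 0.02
Step 1: grad_x = 2*2*-4.6263 = -18.5052, grad_y = 2*3*-2.243 = -13.458
  x_1 = -4.6263 - 0.02*-18.5052 = -4.2562
  y_1 = -2.243 - 0.02*-13.458 = -1.9738
Step 2: grad_x = 2*2*-4.2562 = -17.0248, grad_y = 2*3*-1.9738 = -11.843
  x_2 = -4.2562 - 0.02*-17.0248 = -3.9157
  y_2 = -1.9738 - 0.02*-11.843 = -1.737
f(-3.9157, -1.737) = 2*(-3.9157)^2 + 3*(-1.737)^2 = 39.7167


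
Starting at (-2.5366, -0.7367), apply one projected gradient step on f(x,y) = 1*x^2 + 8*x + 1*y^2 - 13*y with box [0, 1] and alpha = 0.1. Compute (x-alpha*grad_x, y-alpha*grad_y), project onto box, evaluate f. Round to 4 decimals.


Step 1: Compute gradient at (-2.5366, -0.7367).
grad_x = 2*1*-2.5366 + 8 = 2.9268
grad_y = 2*1*-0.7367 - 13 = -14.4734
Step 2: Gradient step.
x_raw = -2.5366 - 0.1*2.9268 = -2.8293
y_raw = -0.7367 - 0.1*-14.4734 = 0.7106
Step 3: Project onto [0, 1].
x_proj = clip(-2.8293) = 0.0
y_proj = clip(0.7106) = 0.7106
Step 4: Evaluate f.
f(0.0, 0.7106) = -8.7333


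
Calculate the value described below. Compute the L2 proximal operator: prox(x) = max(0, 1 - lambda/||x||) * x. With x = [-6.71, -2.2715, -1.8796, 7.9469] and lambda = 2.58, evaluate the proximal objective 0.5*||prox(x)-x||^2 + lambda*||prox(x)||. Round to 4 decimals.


Step 1: Compute ||x||.
||x|| = 10.8106
Step 2: Compute scaling factor.
scale = max(0, 1 - 2.58/10.8106) = 0.7613
Step 3: prox(x) = [-5.1086, -1.7294, -1.431, 6.0503]
||prox(x)|| = 8.2306
Step 4: Proximal objective.
0.5*||prox-x||^2 = 3.3282
lambda*||prox|| = 21.2349
Total = 24.5633


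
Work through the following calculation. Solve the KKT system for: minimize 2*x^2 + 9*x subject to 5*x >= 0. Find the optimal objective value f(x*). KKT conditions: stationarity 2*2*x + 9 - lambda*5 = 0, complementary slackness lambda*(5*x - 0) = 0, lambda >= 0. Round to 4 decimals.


Step 1: Try lambda = 0 (constraint inactive).
x_unc = -9/(2*2) = -2.25
Check: 5*-2.25 = -11.25 < 0 -- violated!
Step 2: Constraint must be active: 5*x = 0
x* = 0/5 = 0.0
lambda = (2*2*0.0 + 9)/5 = 1.8
Step 3: Compute optimal value.
f(x*) = 2*0.0^2 + 9*0.0 = 0.0


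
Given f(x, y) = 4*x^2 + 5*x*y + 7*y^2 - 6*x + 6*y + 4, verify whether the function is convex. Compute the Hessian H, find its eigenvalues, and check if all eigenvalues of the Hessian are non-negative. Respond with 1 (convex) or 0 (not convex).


The Hessian of f(x,y) = 4*x^2 + 5*x*y + 7*y^2 - 6*x + 6*y + 4 is:
H = [[8, 5], [5, 14]]
Trace = 8 + 14 = 22
Determinant = 8*14 - (5)^2 = 87
Discriminant = (22)^2 - 4*87 = 136.0
Eigenvalues: lambda_1 = 5.169, lambda_2 = 16.831
The function is convex.

1


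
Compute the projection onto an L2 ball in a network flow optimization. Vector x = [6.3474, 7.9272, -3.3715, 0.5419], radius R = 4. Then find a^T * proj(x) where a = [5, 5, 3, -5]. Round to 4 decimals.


Step 1: Compute ||x|| (intermediates to 6 decimals).
||x|| = sqrt(6.3474^2 + 7.9272^2 + (-3.3715)^2 + 0.5419^2) = 10.71404
Step 2: Project.
Since ||x|| > R, scale = R/||x|| = 4/10.71404 = 0.373342, proj(x) = scale * x
proj(x) = [2.369751, 2.959557, -1.258723, 0.202314]
Step 3: Dot product.
a^T * proj(x) = 5*2.369751 + 5*2.959557 + 3*(-1.258723) - 5*0.202314 = 21.8588


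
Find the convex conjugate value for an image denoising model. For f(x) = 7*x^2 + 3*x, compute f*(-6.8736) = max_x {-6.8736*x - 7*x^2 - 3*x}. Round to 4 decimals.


f*(y) = sup_x {y*x - a*x^2 - b*x} = sup_x {(y-b)*x - a*x^2}
FOC: (y - b) - 2a*x = 0 => x* = (y - b)/(2a)
x* = (-6.8736 - 3)/(2*7) = -0.7053
f*(-6.8736) = (y-b)^2/(4a) = (-6.8736 - 3)^2/(4*7)
= 97.488/28 = 3.4817


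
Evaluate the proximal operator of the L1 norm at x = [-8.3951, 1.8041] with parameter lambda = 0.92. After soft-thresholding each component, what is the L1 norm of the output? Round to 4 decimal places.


Soft-thresholding with lambda = 0.92:
prox(-8.3951) = sign(-8.3951)*max(|-8.3951| - 0.92, 0) = -7.4751
prox(1.8041) = sign(1.8041)*max(|1.8041| - 0.92, 0) = 0.8841
prox(x) = [-7.4751, 0.8841]
||prox(x)||_1 = 7.4751 + 0.8841 = 8.3592


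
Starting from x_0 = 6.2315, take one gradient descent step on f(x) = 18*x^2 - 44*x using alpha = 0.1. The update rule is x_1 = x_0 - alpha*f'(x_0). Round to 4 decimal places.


We compute the gradient at x_0 and apply the update.
f'(x) = 36*x - 44
f'(6.2315) = 36*6.2315 - 44 = 180.334
x_1 = 6.2315 - 0.1*180.334 = -11.8019


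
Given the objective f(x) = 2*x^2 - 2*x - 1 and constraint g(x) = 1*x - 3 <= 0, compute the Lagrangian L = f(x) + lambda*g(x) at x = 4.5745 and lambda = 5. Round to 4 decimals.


Step 1: Evaluate f(x).
f(4.5745) = 2*4.5745^2 - 2*4.5745 - 1 = 31.7031
Step 2: Evaluate g(x).
g(4.5745) = 1*4.5745 - 3 = 1.5745
Step 3: Compute Lagrangian.
L = 31.7031 + 5*1.5745 = 39.5756


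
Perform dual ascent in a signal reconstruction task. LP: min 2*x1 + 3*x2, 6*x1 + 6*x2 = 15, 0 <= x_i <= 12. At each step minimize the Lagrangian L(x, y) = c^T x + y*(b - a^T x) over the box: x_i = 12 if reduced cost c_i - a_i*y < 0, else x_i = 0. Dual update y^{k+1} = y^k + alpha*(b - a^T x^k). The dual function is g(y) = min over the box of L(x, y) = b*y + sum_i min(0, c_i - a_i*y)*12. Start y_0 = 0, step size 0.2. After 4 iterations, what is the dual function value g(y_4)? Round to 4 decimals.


Dual ascent for LP: min 2*x1 + 3*x2, 6*x1 + 6*x2 = 15, 0 <= x_i <= 12
Step 1: y^k = 0.0, reduced costs: (2.0, 3.0)
  x^k = (0.0, 0.0), subgradient = b - a^T x = 15.0
  y^{k+1} = 0.0 + 0.2*15.0 = 3.0
Step 2: y^k = 3.0, reduced costs: (-16.0, -15.0)
  x^k = (12.0, 12.0), subgradient = b - a^T x = -129.0
  y^{k+1} = 3.0 + 0.2*-129.0 = -22.8
Step 3: y^k = -22.8, reduced costs: (138.8, 139.8)
  x^k = (0.0, 0.0), subgradient = b - a^T x = 15.0
  y^{k+1} = -22.8 + 0.2*15.0 = -19.8
Step 4: y^k = -19.8, reduced costs: (120.8, 121.8)
  x^k = (0.0, 0.0), subgradient = b - a^T x = 15.0
  y^{k+1} = -19.8 + 0.2*15.0 = -16.8
Dual objective at y_4 = -16.8: reduced costs (102.8, 103.8), box minimizer x = (0.0, 0.0)
g(y_4) = b*y + (c1 - a1*y)*x1 + (c2 - a2*y)*x2 = 15*(-16.8) + 102.8*0.0 + 103.8*0.0 = -252.0 + 0.0 + 0.0 = -252.0


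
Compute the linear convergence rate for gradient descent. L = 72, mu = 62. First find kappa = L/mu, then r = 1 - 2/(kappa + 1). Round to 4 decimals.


Step 1: Compute the condition number.
kappa = L/mu = 72/62 = 1.1613
Step 2: Compute the convergence rate.
r = 1 - 2/(kappa + 1) = 1 - 2*mu/(L + mu) = (L - mu)/(L + mu) = 10/134 = 0.0746


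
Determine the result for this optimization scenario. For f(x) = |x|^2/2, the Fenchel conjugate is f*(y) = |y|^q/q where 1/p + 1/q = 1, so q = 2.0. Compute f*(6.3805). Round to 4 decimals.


The conjugate exponent q satisfies 1/p + 1/q = 1.
p = 2, so q = 2/(2 - 1) = 2.0
|y|^q = 6.3805^2.0 = 40.7108
f*(6.3805) = 40.7108 / 2.0 = 20.3554


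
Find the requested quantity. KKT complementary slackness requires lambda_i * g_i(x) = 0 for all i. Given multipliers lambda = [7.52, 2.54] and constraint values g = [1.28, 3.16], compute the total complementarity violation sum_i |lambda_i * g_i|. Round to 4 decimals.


KKT complementary slackness check:
lambda_1 * g_1 = 7.52 * 1.28 = 9.6256
lambda_2 * g_2 = 2.54 * 3.16 = 8.0264
Total violation = 9.6256 + 8.0264 = 17.652
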